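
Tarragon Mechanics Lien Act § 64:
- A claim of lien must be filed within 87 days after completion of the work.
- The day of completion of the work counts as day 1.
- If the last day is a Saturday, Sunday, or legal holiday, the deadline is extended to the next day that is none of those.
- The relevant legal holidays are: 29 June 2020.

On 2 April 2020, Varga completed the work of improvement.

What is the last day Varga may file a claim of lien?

June 30, 2020

Counting 2 April 2020 as day 1, day 87 is June 27, 2020.
June 27, 2020 is Saturday; June 28, 2020 is Sunday; June 29, 2020 is a listed holiday. The next qualifying day is June 30, 2020.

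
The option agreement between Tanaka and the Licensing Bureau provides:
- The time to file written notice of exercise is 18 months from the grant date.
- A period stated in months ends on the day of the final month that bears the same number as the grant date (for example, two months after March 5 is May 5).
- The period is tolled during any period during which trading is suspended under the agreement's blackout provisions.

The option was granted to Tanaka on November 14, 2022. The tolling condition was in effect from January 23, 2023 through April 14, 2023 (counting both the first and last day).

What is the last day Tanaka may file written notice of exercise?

18 months after November 14, 2022 is May 14, 2024.
From January 23, 2023 through April 14, 2023 inclusive is 82 days; tolling adds 82 days: May 14, 2024 + 82 days = August 4, 2024.

August 4, 2024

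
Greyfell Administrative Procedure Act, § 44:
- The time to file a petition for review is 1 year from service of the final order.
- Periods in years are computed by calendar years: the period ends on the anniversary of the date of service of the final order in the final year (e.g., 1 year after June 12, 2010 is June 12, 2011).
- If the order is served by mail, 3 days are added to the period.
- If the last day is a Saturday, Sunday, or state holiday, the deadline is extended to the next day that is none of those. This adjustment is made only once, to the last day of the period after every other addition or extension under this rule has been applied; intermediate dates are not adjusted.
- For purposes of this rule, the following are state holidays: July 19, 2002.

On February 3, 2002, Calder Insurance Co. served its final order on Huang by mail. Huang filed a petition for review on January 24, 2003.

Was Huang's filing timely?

Yes

1 year after February 3, 2002 is February 3, 2003.
Service was by mail, adding 3 days: February 3, 2003 + 3 days = February 6, 2003.
February 6, 2003 is a Thursday and not a state holiday, so no extension applies.
The deadline is February 6, 2003; the filing on January 24, 2003 is on or before that date.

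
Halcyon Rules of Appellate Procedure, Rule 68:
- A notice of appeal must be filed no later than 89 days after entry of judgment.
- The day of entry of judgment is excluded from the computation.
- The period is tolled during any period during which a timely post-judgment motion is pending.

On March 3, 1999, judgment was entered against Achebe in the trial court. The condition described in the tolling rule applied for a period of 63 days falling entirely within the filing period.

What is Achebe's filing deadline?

89 days after March 3, 1999 is May 31, 1999.
Tolling adds 63 days: May 31, 1999 + 63 days = August 2, 1999.

August 2, 1999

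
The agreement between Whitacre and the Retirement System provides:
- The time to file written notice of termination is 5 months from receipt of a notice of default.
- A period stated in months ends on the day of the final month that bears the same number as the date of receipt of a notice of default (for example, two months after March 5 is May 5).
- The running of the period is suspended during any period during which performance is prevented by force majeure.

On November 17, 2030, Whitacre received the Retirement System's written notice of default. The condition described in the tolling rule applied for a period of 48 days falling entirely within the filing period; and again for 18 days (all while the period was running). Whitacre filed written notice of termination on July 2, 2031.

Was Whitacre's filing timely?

5 months after November 17, 2030 is April 17, 2031.
Tolling adds 48 days: April 17, 2031 + 48 days = June 4, 2031.
Tolling adds 18 days: June 4, 2031 + 18 days = June 22, 2031.
The deadline is June 22, 2031; the filing on July 2, 2031 is after that date.

No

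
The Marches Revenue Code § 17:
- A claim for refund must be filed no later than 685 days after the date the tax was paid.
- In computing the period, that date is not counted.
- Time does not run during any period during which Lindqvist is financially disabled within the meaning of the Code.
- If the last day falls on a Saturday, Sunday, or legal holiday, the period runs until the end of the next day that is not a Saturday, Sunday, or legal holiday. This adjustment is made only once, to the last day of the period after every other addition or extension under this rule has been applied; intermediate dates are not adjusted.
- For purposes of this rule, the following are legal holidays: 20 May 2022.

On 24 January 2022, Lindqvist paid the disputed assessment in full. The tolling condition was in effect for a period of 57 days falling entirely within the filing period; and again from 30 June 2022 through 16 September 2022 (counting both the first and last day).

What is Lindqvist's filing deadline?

April 24, 2024

685 days after 24 January 2022 is December 10, 2023.
Tolling adds 57 days: December 10, 2023 + 57 days = February 5, 2024.
From June 30, 2022 through September 16, 2022 inclusive is 79 days; tolling adds 79 days: February 5, 2024 + 79 days = April 24, 2024.
April 24, 2024 is a Wednesday and not a legal holiday, so no extension applies.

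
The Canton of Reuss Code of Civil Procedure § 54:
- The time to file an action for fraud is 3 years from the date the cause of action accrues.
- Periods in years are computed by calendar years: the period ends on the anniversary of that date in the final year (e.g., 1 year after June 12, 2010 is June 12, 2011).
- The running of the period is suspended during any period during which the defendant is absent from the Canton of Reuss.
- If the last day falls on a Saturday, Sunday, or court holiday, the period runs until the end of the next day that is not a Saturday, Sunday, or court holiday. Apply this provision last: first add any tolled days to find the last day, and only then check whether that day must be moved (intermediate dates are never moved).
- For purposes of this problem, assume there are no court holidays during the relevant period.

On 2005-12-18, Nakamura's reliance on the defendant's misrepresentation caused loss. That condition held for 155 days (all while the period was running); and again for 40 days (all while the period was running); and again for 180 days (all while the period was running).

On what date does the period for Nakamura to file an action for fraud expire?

December 28, 2009

3 years after 2005-12-18 is December 18, 2008.
Tolling adds 155 days: December 18, 2008 + 155 days = May 22, 2009.
Tolling adds 40 days: May 22, 2009 + 40 days = July 1, 2009.
Tolling adds 180 days: July 1, 2009 + 180 days = December 28, 2009.
December 28, 2009 is a Monday and not a court holiday, so no extension applies.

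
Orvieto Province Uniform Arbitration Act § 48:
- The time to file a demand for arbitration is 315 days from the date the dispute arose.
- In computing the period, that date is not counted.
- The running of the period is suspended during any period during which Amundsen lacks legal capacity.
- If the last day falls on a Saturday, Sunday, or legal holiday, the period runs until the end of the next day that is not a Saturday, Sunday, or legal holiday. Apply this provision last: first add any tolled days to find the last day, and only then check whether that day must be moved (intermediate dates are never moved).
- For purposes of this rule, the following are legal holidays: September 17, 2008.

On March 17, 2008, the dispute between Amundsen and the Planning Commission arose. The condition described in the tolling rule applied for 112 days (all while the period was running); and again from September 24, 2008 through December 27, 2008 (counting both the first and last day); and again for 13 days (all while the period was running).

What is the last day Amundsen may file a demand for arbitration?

September 3, 2009

315 days after March 17, 2008 is January 26, 2009.
Tolling adds 112 days: January 26, 2009 + 112 days = May 18, 2009.
From September 24, 2008 through December 27, 2008 inclusive is 95 days; tolling adds 95 days: May 18, 2009 + 95 days = August 21, 2009.
Tolling adds 13 days: August 21, 2009 + 13 days = September 3, 2009.
September 3, 2009 is a Thursday and not a legal holiday, so no extension applies.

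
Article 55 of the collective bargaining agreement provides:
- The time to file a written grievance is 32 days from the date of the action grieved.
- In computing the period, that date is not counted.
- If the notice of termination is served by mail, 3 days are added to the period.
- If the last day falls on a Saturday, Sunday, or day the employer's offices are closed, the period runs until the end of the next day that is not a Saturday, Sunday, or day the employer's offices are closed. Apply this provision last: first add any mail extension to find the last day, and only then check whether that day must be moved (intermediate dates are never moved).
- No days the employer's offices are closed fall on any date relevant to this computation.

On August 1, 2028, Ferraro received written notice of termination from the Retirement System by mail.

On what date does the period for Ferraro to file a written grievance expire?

September 5, 2028

32 days after August 1, 2028 is September 2, 2028.
Service was by mail, adding 3 days: September 2, 2028 + 3 days = September 5, 2028.
September 5, 2028 is a Tuesday and not a day the employer's offices are closed, so no extension applies.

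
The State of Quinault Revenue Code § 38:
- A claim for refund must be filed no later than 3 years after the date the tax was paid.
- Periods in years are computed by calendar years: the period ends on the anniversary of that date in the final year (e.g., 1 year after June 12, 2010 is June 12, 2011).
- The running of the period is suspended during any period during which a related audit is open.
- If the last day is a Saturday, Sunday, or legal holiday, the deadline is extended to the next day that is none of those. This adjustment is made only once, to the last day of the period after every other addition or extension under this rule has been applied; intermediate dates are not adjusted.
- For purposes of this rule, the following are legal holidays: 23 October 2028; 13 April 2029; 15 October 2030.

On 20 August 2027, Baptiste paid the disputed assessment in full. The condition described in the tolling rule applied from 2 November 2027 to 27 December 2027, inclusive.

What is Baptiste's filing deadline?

October 16, 2030

3 years after 20 August 2027 is August 20, 2030.
From November 2, 2027 through December 27, 2027 inclusive is 56 days; tolling adds 56 days: August 20, 2030 + 56 days = October 15, 2030.
October 15, 2030 is a listed holiday. The next qualifying day is October 16, 2030.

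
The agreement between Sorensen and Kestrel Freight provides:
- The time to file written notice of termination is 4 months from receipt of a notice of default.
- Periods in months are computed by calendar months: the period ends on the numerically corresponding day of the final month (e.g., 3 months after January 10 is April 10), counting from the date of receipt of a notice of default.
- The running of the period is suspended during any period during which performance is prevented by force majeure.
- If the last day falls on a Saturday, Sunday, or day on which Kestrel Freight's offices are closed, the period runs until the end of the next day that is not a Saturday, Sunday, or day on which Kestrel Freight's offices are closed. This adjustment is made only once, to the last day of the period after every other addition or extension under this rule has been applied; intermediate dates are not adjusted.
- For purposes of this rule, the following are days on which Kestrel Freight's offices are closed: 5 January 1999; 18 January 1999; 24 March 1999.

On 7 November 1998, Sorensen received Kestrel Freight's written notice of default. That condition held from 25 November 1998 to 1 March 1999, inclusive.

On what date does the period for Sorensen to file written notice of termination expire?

4 months after 7 November 1998 is March 7, 1999.
From November 25, 1998 through March 1, 1999 inclusive is 97 days; tolling adds 97 days: March 7, 1999 + 97 days = June 12, 1999.
June 12, 1999 is Saturday; June 13, 1999 is Sunday. The next qualifying day is June 14, 1999.

June 14, 1999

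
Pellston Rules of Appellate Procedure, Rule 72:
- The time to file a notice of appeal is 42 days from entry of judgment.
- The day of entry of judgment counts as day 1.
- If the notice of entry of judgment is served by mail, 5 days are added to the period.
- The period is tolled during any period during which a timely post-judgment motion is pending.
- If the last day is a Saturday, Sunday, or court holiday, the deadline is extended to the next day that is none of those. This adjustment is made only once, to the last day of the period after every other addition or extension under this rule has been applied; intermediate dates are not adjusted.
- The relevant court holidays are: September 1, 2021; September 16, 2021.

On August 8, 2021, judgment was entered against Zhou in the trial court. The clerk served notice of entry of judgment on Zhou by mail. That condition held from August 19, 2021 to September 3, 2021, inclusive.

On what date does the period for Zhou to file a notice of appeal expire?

October 11, 2021

Counting August 8, 2021 as day 1, day 42 is September 18, 2021.
Service was by mail, adding 5 days: September 18, 2021 + 5 days = September 23, 2021.
From August 19, 2021 through September 3, 2021 inclusive is 16 days; tolling adds 16 days: September 23, 2021 + 16 days = October 9, 2021.
October 9, 2021 is Saturday; October 10, 2021 is Sunday. The next qualifying day is October 11, 2021.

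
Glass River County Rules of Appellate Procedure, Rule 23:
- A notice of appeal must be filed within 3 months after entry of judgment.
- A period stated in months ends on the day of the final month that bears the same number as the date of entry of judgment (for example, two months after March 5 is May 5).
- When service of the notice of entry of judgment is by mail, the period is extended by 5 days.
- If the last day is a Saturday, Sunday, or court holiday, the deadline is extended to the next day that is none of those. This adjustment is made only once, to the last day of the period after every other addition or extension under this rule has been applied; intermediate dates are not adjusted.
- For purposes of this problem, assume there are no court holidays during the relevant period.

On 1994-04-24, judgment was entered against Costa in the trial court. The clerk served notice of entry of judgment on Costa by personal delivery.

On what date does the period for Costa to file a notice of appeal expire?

July 25, 1994

3 months after 1994-04-24 is July 24, 1994.
Service was not by mail, so no mail extension applies.
July 24, 1994 is Sunday. The next qualifying day is July 25, 1994.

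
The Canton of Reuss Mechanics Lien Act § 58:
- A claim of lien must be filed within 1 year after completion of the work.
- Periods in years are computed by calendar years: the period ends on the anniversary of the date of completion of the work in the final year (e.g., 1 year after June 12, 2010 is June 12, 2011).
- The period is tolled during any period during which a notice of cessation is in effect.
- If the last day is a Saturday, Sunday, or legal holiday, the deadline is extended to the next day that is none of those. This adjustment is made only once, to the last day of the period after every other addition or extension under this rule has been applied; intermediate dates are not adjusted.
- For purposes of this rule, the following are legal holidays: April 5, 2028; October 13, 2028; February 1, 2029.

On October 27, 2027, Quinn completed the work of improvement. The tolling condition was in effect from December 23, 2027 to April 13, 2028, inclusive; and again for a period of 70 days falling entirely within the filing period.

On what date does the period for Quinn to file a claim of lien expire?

1 year after October 27, 2027 is October 27, 2028.
From December 23, 2027 through April 13, 2028 inclusive is 113 days; tolling adds 113 days: October 27, 2028 + 113 days = February 17, 2029.
Tolling adds 70 days: February 17, 2029 + 70 days = April 28, 2029.
April 28, 2029 is Saturday; April 29, 2029 is Sunday. The next qualifying day is April 30, 2029.

April 30, 2029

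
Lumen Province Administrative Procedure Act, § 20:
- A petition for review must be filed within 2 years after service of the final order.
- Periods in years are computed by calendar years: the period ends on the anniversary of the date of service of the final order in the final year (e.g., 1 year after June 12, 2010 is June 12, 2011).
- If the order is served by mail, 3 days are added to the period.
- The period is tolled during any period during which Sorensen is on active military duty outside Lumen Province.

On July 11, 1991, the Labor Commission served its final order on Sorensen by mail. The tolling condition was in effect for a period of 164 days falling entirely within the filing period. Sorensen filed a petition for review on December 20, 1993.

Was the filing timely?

Yes

2 years after July 11, 1991 is July 11, 1993.
Service was by mail, adding 3 days: July 11, 1993 + 3 days = July 14, 1993.
Tolling adds 164 days: July 14, 1993 + 164 days = December 25, 1993.
The deadline is December 25, 1993; the filing on December 20, 1993 is on or before that date.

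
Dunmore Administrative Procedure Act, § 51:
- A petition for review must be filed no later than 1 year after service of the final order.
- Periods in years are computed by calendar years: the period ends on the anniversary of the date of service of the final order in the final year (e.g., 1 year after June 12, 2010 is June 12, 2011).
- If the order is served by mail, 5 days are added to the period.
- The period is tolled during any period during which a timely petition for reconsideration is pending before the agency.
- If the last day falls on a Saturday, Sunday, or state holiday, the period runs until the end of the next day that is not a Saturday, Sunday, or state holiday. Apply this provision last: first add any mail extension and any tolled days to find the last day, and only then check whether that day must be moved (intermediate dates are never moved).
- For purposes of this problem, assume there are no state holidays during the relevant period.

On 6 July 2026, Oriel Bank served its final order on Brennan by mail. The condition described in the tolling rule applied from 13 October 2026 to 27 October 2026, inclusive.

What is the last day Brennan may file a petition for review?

July 26, 2027

1 year after 6 July 2026 is July 6, 2027.
Service was by mail, adding 5 days: July 6, 2027 + 5 days = July 11, 2027.
From October 13, 2026 through October 27, 2026 inclusive is 15 days; tolling adds 15 days: July 11, 2027 + 15 days = July 26, 2027.
July 26, 2027 is a Monday and not a state holiday, so no extension applies.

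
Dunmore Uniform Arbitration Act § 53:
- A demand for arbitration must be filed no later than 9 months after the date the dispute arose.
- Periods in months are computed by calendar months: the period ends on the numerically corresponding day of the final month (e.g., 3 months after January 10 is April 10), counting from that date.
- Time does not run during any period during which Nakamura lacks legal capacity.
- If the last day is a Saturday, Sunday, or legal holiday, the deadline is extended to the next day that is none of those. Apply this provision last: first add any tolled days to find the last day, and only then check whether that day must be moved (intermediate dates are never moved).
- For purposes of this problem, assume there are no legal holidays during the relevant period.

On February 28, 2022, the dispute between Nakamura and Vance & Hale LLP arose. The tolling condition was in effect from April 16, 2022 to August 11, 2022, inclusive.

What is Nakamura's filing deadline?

March 27, 2023

9 months after February 28, 2022 is November 28, 2022.
From April 16, 2022 through August 11, 2022 inclusive is 118 days; tolling adds 118 days: November 28, 2022 + 118 days = March 26, 2023.
March 26, 2023 is Sunday. The next qualifying day is March 27, 2023.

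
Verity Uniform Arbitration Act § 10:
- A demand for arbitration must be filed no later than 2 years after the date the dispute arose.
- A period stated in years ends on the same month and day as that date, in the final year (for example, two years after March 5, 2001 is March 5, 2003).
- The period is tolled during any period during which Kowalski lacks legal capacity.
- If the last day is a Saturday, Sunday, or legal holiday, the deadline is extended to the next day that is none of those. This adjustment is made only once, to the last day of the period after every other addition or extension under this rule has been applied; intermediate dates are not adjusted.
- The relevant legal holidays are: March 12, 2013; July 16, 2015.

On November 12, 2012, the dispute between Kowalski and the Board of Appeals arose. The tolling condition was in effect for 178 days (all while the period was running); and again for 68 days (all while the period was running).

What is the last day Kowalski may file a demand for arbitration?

July 17, 2015

2 years after November 12, 2012 is November 12, 2014.
Tolling adds 178 days: November 12, 2014 + 178 days = May 9, 2015.
Tolling adds 68 days: May 9, 2015 + 68 days = July 16, 2015.
July 16, 2015 is a listed holiday. The next qualifying day is July 17, 2015.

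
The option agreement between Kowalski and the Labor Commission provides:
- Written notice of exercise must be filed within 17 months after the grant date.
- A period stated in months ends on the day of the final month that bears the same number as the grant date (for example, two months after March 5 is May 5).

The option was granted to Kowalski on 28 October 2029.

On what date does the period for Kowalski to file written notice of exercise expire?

March 28, 2031

17 months after 28 October 2029 is March 28, 2031.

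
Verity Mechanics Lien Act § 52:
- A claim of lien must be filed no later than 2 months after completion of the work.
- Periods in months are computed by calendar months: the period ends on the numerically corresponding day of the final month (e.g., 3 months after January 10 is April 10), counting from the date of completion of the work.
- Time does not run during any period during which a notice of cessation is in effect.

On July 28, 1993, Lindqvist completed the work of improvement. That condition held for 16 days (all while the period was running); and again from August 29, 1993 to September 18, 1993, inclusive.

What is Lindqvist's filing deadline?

2 months after July 28, 1993 is September 28, 1993.
Tolling adds 16 days: September 28, 1993 + 16 days = October 14, 1993.
From August 29, 1993 through September 18, 1993 inclusive is 21 days; tolling adds 21 days: October 14, 1993 + 21 days = November 4, 1993.

November 4, 1993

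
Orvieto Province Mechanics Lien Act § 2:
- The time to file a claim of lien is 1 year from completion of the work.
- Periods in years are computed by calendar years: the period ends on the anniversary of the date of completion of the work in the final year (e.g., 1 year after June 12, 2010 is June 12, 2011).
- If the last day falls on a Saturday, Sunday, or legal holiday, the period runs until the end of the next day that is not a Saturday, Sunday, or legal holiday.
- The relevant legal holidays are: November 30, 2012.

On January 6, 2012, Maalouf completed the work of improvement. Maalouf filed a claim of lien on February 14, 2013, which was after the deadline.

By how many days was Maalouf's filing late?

1 year after January 6, 2012 is January 6, 2013.
January 6, 2013 is Sunday. The next qualifying day is January 7, 2013.
The deadline is January 7, 2013; from January 7, 2013 to February 14, 2013 is 38 days.

38 days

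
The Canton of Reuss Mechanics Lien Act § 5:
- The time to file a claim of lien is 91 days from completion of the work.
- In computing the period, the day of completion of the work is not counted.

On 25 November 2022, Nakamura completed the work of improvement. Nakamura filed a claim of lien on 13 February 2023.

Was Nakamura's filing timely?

Yes

91 days after 25 November 2022 is February 24, 2023.
The deadline is February 24, 2023; the filing on February 13, 2023 is on or before that date.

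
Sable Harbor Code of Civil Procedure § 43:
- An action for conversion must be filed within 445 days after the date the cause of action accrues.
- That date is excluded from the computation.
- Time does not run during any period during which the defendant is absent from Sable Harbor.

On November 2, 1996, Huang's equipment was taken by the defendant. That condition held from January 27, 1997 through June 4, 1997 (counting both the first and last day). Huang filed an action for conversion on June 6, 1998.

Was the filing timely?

445 days after November 2, 1996 is January 21, 1998.
From January 27, 1997 through June 4, 1997 inclusive is 129 days; tolling adds 129 days: January 21, 1998 + 129 days = May 30, 1998.
The deadline is May 30, 1998; the filing on June 6, 1998 is after that date.

No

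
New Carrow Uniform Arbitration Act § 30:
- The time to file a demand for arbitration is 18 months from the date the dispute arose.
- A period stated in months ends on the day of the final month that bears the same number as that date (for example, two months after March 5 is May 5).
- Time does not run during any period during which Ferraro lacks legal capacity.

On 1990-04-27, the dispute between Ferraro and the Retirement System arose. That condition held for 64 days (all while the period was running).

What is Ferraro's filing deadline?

December 30, 1991

18 months after 1990-04-27 is October 27, 1991.
Tolling adds 64 days: October 27, 1991 + 64 days = December 30, 1991.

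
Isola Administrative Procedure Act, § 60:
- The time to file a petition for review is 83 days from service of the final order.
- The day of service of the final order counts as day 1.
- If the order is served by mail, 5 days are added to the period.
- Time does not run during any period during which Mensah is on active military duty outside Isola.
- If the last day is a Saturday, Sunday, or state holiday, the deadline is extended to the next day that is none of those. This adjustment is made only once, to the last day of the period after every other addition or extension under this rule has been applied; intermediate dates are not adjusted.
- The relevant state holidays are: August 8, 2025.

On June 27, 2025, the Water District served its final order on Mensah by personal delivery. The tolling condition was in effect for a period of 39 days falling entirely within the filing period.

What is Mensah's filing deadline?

October 27, 2025

Counting June 27, 2025 as day 1, day 83 is September 17, 2025.
Service was not by mail, so no mail extension applies.
Tolling adds 39 days: September 17, 2025 + 39 days = October 26, 2025.
October 26, 2025 is Sunday. The next qualifying day is October 27, 2025.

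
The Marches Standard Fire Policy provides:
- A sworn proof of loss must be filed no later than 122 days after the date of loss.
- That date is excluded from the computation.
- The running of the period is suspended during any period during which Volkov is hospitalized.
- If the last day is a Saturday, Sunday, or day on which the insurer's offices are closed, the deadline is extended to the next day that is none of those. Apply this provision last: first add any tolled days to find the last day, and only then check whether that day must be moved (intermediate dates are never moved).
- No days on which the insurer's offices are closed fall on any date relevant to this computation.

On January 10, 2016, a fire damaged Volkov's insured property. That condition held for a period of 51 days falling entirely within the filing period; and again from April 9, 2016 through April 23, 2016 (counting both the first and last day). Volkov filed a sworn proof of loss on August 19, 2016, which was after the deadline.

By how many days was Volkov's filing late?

32 days

122 days after January 10, 2016 is May 11, 2016.
Tolling adds 51 days: May 11, 2016 + 51 days = July 1, 2016.
From April 9, 2016 through April 23, 2016 inclusive is 15 days; tolling adds 15 days: July 1, 2016 + 15 days = July 16, 2016.
July 16, 2016 is Saturday; July 17, 2016 is Sunday. The next qualifying day is July 18, 2016.
The deadline is July 18, 2016; from July 18, 2016 to August 19, 2016 is 32 days.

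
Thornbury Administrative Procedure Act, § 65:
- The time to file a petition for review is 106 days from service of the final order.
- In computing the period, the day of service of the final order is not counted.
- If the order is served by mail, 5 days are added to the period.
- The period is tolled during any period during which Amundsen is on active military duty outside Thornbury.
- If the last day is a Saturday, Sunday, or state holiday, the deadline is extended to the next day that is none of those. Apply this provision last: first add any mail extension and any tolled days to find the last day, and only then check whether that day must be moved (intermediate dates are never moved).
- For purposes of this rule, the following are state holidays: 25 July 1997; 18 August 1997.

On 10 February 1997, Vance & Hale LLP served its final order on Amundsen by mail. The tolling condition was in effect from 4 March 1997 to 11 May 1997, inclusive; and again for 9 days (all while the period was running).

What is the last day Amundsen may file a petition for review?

106 days after 10 February 1997 is May 27, 1997.
Service was by mail, adding 5 days: May 27, 1997 + 5 days = June 1, 1997.
From March 4, 1997 through May 11, 1997 inclusive is 69 days; tolling adds 69 days: June 1, 1997 + 69 days = August 9, 1997.
Tolling adds 9 days: August 9, 1997 + 9 days = August 18, 1997.
August 18, 1997 is a listed holiday. The next qualifying day is August 19, 1997.

August 19, 1997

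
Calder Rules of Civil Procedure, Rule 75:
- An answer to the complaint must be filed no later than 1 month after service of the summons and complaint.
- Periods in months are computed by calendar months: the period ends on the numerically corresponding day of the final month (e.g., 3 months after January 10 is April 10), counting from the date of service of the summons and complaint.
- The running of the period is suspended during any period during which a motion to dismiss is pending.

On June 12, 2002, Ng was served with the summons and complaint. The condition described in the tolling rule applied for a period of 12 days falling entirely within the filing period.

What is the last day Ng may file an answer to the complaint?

July 24, 2002

1 month after June 12, 2002 is July 12, 2002.
Tolling adds 12 days: July 12, 2002 + 12 days = July 24, 2002.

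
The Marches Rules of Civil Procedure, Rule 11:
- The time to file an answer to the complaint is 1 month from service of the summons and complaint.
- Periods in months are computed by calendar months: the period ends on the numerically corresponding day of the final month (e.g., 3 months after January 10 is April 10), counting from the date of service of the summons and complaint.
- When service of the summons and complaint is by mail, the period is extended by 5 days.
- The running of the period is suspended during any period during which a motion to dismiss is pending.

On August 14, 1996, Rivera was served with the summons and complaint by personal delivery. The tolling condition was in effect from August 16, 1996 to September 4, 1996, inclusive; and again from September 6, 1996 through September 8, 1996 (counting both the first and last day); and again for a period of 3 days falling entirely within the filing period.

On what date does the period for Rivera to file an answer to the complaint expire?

1 month after August 14, 1996 is September 14, 1996.
Service was not by mail, so no mail extension applies.
From August 16, 1996 through September 4, 1996 inclusive is 20 days; tolling adds 20 days: September 14, 1996 + 20 days = October 4, 1996.
From September 6, 1996 through September 8, 1996 inclusive is 3 days; tolling adds 3 days: October 4, 1996 + 3 days = October 7, 1996.
Tolling adds 3 days: October 7, 1996 + 3 days = October 10, 1996.

October 10, 1996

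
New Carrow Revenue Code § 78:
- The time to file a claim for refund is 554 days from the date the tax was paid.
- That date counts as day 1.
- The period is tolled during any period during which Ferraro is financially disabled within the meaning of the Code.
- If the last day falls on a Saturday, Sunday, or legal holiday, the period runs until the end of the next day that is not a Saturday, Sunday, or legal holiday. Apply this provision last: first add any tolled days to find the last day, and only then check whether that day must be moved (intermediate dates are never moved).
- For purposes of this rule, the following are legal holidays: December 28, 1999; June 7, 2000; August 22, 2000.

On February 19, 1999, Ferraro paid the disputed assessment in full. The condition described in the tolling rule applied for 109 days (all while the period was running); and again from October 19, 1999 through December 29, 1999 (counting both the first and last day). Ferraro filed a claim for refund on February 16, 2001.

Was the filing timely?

Yes

Counting February 19, 1999 as day 1, day 554 is August 25, 2000.
Tolling adds 109 days: August 25, 2000 + 109 days = December 12, 2000.
From October 19, 1999 through December 29, 1999 inclusive is 72 days; tolling adds 72 days: December 12, 2000 + 72 days = February 22, 2001.
February 22, 2001 is a Thursday and not a legal holiday, so no extension applies.
The deadline is February 22, 2001; the filing on February 16, 2001 is on or before that date.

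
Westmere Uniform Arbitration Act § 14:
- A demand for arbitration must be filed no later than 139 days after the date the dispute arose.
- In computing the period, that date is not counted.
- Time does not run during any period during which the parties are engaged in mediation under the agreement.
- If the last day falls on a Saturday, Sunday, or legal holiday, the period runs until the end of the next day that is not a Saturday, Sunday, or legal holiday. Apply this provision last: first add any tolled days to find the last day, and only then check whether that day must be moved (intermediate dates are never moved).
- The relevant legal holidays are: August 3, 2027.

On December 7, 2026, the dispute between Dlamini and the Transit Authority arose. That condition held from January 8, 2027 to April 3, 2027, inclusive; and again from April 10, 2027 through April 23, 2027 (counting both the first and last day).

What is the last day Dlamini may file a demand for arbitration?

139 days after December 7, 2026 is April 25, 2027.
From January 8, 2027 through April 3, 2027 inclusive is 86 days; tolling adds 86 days: April 25, 2027 + 86 days = July 20, 2027.
From April 10, 2027 through April 23, 2027 inclusive is 14 days; tolling adds 14 days: July 20, 2027 + 14 days = August 3, 2027.
August 3, 2027 is a listed holiday. The next qualifying day is August 4, 2027.

August 4, 2027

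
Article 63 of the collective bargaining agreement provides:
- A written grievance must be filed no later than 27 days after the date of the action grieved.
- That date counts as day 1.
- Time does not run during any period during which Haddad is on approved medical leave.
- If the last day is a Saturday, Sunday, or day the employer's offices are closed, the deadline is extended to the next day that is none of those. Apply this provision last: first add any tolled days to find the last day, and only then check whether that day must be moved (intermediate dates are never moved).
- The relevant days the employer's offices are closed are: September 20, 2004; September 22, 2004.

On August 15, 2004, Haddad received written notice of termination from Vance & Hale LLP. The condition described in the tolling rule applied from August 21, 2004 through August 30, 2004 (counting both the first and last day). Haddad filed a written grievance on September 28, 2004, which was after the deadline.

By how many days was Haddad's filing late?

Counting August 15, 2004 as day 1, day 27 is September 10, 2004.
From August 21, 2004 through August 30, 2004 inclusive is 10 days; tolling adds 10 days: September 10, 2004 + 10 days = September 20, 2004.
September 20, 2004 is a listed holiday. The next qualifying day is September 21, 2004.
The deadline is September 21, 2004; from September 21, 2004 to September 28, 2004 is 7 days.

7 days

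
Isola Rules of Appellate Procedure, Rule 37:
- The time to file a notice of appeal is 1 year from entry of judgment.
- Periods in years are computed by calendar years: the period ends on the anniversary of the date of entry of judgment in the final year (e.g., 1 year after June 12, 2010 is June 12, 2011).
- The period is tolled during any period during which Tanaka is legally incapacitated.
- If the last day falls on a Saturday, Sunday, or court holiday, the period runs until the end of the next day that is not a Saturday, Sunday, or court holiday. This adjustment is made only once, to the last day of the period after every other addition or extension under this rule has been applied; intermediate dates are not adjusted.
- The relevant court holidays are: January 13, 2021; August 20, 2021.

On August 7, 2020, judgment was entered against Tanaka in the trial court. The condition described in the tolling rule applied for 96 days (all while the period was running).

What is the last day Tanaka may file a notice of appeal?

November 11, 2021

1 year after August 7, 2020 is August 7, 2021.
Tolling adds 96 days: August 7, 2021 + 96 days = November 11, 2021.
November 11, 2021 is a Thursday and not a court holiday, so no extension applies.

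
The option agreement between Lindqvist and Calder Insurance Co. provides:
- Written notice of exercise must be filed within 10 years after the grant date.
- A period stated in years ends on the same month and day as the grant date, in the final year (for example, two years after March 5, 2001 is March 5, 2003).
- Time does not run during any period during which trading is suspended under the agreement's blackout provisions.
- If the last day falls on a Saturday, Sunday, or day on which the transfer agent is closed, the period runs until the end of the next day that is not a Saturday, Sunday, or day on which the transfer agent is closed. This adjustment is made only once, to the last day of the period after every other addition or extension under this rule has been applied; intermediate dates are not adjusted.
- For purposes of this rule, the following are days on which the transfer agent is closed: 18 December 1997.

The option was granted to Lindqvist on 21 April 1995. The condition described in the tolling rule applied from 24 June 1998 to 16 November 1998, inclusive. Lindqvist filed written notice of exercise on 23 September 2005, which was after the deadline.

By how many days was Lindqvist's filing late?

10 years after 21 April 1995 is April 21, 2005.
From June 24, 1998 through November 16, 1998 inclusive is 146 days; tolling adds 146 days: April 21, 2005 + 146 days = September 14, 2005.
September 14, 2005 is a Wednesday and not a day on which the transfer agent is closed, so no extension applies.
The deadline is September 14, 2005; from September 14, 2005 to September 23, 2005 is 9 days.

9 days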